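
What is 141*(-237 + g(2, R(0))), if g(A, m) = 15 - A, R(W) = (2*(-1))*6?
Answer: -31584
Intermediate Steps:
R(W) = -12 (R(W) = -2*6 = -12)
141*(-237 + g(2, R(0))) = 141*(-237 + (15 - 1*2)) = 141*(-237 + (15 - 2)) = 141*(-237 + 13) = 141*(-224) = -31584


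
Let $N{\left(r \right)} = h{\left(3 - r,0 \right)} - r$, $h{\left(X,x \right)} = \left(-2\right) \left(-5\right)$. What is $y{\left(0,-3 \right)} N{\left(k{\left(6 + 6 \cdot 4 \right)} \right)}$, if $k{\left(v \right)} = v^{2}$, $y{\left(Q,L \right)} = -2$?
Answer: $1780$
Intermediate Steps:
$h{\left(X,x \right)} = 10$
$N{\left(r \right)} = 10 - r$
$y{\left(0,-3 \right)} N{\left(k{\left(6 + 6 \cdot 4 \right)} \right)} = - 2 \left(10 - \left(6 + 6 \cdot 4\right)^{2}\right) = - 2 \left(10 - \left(6 + 24\right)^{2}\right) = - 2 \left(10 - 30^{2}\right) = - 2 \left(10 - 900\right) = \left(-2\right) \left(-890\right) = 1780$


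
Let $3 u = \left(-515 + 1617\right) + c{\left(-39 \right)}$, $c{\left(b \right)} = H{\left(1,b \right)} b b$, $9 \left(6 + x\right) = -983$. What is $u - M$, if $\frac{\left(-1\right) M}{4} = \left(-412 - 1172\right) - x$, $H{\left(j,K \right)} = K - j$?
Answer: $- \frac{232090}{9} \approx -25788.0$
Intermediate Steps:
$x = - \frac{1037}{9}$ ($x = -6 + \frac{1}{9} \left(-983\right) = -6 - \frac{983}{9} = - \frac{1037}{9} \approx -115.22$)
$c{\left(b \right)} = b^{2} \left(-1 + b\right)$ ($c{\left(b \right)} = \left(b - 1\right) b b = \left(-1 + b\right) b b = b \left(-1 + b\right) b = b^{2} \left(-1 + b\right)$)
$u = - \frac{59738}{3}$ ($u = \frac{\left(-515 + 1617\right) + \left(-39\right)^{2} \left(-1 - 39\right)}{3} = \frac{1102 + 1521 \left(-40\right)}{3} = \frac{1102 - 60840}{3} = \frac{1}{3} \left(-59738\right) = - \frac{59738}{3} \approx -19913.0$)
$M = \frac{52876}{9}$ ($M = - 4 \left(\left(-412 - 1172\right) - - \frac{1037}{9}\right) = - 4 \left(\left(-412 - 1172\right) + \frac{1037}{9}\right) = - 4 \left(-1584 + \frac{1037}{9}\right) = \left(-4\right) \left(- \frac{13219}{9}\right) = \frac{52876}{9} \approx 5875.1$)
$u - M = - \frac{59738}{3} - \frac{52876}{9} = - \frac{232090}{9}$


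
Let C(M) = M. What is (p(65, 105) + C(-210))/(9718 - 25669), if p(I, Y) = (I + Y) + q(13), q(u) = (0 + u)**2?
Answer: -43/5317 ≈ -0.0080873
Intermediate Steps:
q(u) = u**2
p(I, Y) = 169 + I + Y (p(I, Y) = (I + Y) + 13**2 = (I + Y) + 169 = 169 + I + Y)
(p(65, 105) + C(-210))/(9718 - 25669) = ((169 + 65 + 105) - 210)/(9718 - 25669) = (339 - 210)/(-15951) = 129*(-1/15951) = -43/5317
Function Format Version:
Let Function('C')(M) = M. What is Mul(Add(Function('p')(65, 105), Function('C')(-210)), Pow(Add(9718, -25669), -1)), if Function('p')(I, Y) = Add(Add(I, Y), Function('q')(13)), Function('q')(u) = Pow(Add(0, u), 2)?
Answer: Rational(-43, 5317) ≈ -0.0080873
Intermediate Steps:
Function('q')(u) = Pow(u, 2)
Function('p')(I, Y) = Add(169, I, Y) (Function('p')(I, Y) = Add(Add(I, Y), Pow(13, 2)) = Add(Add(I, Y), 169) = Add(169, I, Y))
Mul(Add(Function('p')(65, 105), Function('C')(-210)), Pow(Add(9718, -25669), -1)) = Mul(Add(Add(169, 65, 105), -210), Pow(Add(9718, -25669), -1)) = Mul(Add(339, -210), Pow(-15951, -1)) = Mul(129, Rational(-1, 15951)) = Rational(-43, 5317)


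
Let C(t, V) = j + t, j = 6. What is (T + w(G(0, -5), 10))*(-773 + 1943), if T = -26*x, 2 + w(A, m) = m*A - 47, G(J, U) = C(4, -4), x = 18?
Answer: -487890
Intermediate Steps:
C(t, V) = 6 + t
G(J, U) = 10 (G(J, U) = 6 + 4 = 10)
w(A, m) = -49 + A*m (w(A, m) = -2 + (m*A - 47) = -2 + (A*m - 47) = -2 + (-47 + A*m) = -49 + A*m)
T = -468 (T = -26*18 = -468)
(T + w(G(0, -5), 10))*(-773 + 1943) = (-468 + (-49 + 10*10))*(-773 + 1943) = (-468 + (-49 + 100))*1170 = (-468 + 51)*1170 = -417*1170 = -487890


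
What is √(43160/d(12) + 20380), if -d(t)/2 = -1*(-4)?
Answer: 9*√185 ≈ 122.41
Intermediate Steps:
d(t) = -8 (d(t) = -(-2)*(-4) = -2*4 = -8)
√(43160/d(12) + 20380) = √(43160/(-8) + 20380) = √(43160*(-⅛) + 20380) = √(-5395 + 20380) = √14985 = 9*√185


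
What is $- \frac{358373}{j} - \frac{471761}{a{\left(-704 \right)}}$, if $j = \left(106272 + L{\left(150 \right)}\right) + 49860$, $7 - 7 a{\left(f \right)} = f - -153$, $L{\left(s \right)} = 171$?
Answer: $- \frac{57373732135}{9690786} \approx -5920.4$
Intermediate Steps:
$a{\left(f \right)} = - \frac{146}{7} - \frac{f}{7}$ ($a{\left(f \right)} = 1 - \frac{f - -153}{7} = 1 - \frac{f + 153}{7} = 1 - \frac{153 + f}{7} = 1 - \left(\frac{153}{7} + \frac{f}{7}\right) = - \frac{146}{7} - \frac{f}{7}$)
$j = 156303$ ($j = \left(106272 + 171\right) + 49860 = 106443 + 49860 = 156303$)
$- \frac{358373}{j} - \frac{471761}{a{\left(-704 \right)}} = - \frac{358373}{156303} - \frac{471761}{- \frac{146}{7} - - \frac{704}{7}} = \left(-358373\right) \frac{1}{156303} - \frac{471761}{- \frac{146}{7} + \frac{704}{7}} = - \frac{358373}{156303} - \frac{471761}{\frac{558}{7}} = - \frac{358373}{156303} - \frac{3302327}{558} = - \frac{57373732135}{9690786}$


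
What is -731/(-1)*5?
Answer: 3655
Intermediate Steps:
-731/(-1)*5 = -731*(-1)*5 = -17*(-43)*5 = 731*5 = 3655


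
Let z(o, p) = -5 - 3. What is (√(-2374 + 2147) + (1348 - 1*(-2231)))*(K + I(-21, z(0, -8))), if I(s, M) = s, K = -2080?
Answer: -7519479 - 2101*I*√227 ≈ -7.5195e+6 - 31655.0*I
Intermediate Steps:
z(o, p) = -8
(√(-2374 + 2147) + (1348 - 1*(-2231)))*(K + I(-21, z(0, -8))) = (√(-2374 + 2147) + (1348 - 1*(-2231)))*(-2080 - 21) = (√(-227) + (1348 + 2231))*(-2101) = (I*√227 + 3579)*(-2101) = (3579 + I*√227)*(-2101) = -7519479 - 2101*I*√227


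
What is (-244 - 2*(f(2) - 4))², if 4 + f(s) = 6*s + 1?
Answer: 64516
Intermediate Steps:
f(s) = -3 + 6*s (f(s) = -4 + (6*s + 1) = -4 + (1 + 6*s) = -3 + 6*s)
(-244 - 2*(f(2) - 4))² = (-244 - 2*((-3 + 6*2) - 4))² = (-244 - 2*((-3 + 12) - 4))² = (-244 - 2*(9 - 4))² = (-244 - 2*5)² = (-244 - 10)² = (-254)² = 64516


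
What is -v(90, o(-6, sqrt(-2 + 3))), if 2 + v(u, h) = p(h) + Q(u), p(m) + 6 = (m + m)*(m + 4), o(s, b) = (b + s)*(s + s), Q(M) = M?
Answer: -7762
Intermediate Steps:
o(s, b) = 2*s*(b + s) (o(s, b) = (b + s)*(2*s) = 2*s*(b + s))
p(m) = -6 + 2*m*(4 + m) (p(m) = -6 + (m + m)*(m + 4) = -6 + (2*m)*(4 + m) = -6 + 2*m*(4 + m))
v(u, h) = -8 + u + 2*h**2 + 8*h (v(u, h) = -2 + ((-6 + 2*h**2 + 8*h) + u) = -2 + (-6 + u + 2*h**2 + 8*h) = -8 + u + 2*h**2 + 8*h)
-v(90, o(-6, sqrt(-2 + 3))) = -(-8 + 90 + 2*(2*(-6)*(sqrt(-2 + 3) - 6))**2 + 8*(2*(-6)*(sqrt(-2 + 3) - 6))) = -(-8 + 90 + 2*(2*(-6)*(sqrt(1) - 6))**2 + 8*(2*(-6)*(sqrt(1) - 6))) = -(-8 + 90 + 2*(2*(-6)*(1 - 6))**2 + 8*(2*(-6)*(1 - 6))) = -(-8 + 90 + 2*(2*(-6)*(-5))**2 + 8*(2*(-6)*(-5))) = -(-8 + 90 + 2*60**2 + 8*60) = -(-8 + 90 + 2*3600 + 480) = -(-8 + 90 + 7200 + 480) = -1*7762 = -7762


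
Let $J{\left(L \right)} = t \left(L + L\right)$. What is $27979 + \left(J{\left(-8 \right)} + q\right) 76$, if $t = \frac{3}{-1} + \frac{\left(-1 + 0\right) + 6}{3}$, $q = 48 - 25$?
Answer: $\frac{94045}{3} \approx 31348.0$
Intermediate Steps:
$q = 23$
$t = - \frac{4}{3}$ ($t = 3 \left(-1\right) + \left(-1 + 6\right) \frac{1}{3} = -3 + 5 \cdot \frac{1}{3} = -3 + \frac{5}{3} = - \frac{4}{3} \approx -1.3333$)
$J{\left(L \right)} = - \frac{8 L}{3}$ ($J{\left(L \right)} = - \frac{4 \left(L + L\right)}{3} = - \frac{4 \cdot 2 L}{3} = - \frac{8 L}{3}$)
$27979 + \left(J{\left(-8 \right)} + q\right) 76 = 27979 + \left(\left(- \frac{8}{3}\right) \left(-8\right) + 23\right) 76 = 27979 + \left(\frac{64}{3} + 23\right) 76 = 27979 + \frac{133}{3} \cdot 76 = 27979 + \frac{10108}{3} = \frac{94045}{3}$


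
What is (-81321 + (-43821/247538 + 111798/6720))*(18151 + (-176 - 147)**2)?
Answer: -17255195917643253/1732766 ≈ -9.9582e+9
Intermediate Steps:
(-81321 + (-43821/247538 + 111798/6720))*(18151 + (-176 - 147)**2) = (-81321 + (-43821*1/247538 + 111798*(1/6720)))*(18151 + (-323)**2) = (-81321 + (-43821/247538 + 18633/1120))*(18151 + 104329) = (-81321 + 2281648017/138621280)*122480 = -11270539462863/138621280*122480 = -17255195917643253/1732766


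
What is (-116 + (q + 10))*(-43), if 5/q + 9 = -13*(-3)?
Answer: 27305/6 ≈ 4550.8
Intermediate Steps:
q = ⅙ (q = 5/(-9 - 13*(-3)) = 5/(-9 + 39) = 5/30 = 5*(1/30) = ⅙ ≈ 0.16667)
(-116 + (q + 10))*(-43) = (-116 + (⅙ + 10))*(-43) = (-116 + 61/6)*(-43) = -635/6*(-43) = 27305/6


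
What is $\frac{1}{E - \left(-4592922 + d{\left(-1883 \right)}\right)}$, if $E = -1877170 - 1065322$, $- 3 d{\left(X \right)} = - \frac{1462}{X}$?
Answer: $\frac{5649}{9323280532} \approx 6.059 \cdot 10^{-7}$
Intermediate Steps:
$d{\left(X \right)} = \frac{1462}{3 X}$ ($d{\left(X \right)} = - \frac{\left(-1462\right) \frac{1}{X}}{3} = \frac{1462}{3 X}$)
$E = -2942492$ ($E = -1877170 - 1065322 = -2942492$)
$\frac{1}{E - \left(-4592922 + d{\left(-1883 \right)}\right)} = \frac{1}{-2942492 + \left(4592922 - \frac{1462}{3 \left(-1883\right)}\right)} = \frac{1}{-2942492 + \left(4592922 - \frac{1462}{3} \left(- \frac{1}{1883}\right)\right)} = \frac{1}{-2942492 + \left(4592922 - - \frac{1462}{5649}\right)} = \frac{1}{-2942492 + \left(4592922 + \frac{1462}{5649}\right)} = \frac{1}{-2942492 + \frac{25945417840}{5649}} = \frac{1}{\frac{9323280532}{5649}} = \frac{5649}{9323280532}$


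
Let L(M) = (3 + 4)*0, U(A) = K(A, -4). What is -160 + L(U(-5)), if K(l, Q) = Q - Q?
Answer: -160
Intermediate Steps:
K(l, Q) = 0
U(A) = 0
L(M) = 0 (L(M) = 7*0 = 0)
-160 + L(U(-5)) = -160 + 0 = -160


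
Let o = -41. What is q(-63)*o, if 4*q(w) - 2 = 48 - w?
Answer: -4633/4 ≈ -1158.3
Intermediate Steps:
q(w) = 25/2 - w/4 (q(w) = ½ + (48 - w)/4 = ½ + (12 - w/4) = 25/2 - w/4)
q(-63)*o = (25/2 - ¼*(-63))*(-41) = (25/2 + 63/4)*(-41) = (113/4)*(-41) = -4633/4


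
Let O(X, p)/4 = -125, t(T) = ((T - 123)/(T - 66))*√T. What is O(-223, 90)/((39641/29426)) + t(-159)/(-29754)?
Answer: -14713000/39641 - 47*I*√159/1115775 ≈ -371.16 - 0.00053115*I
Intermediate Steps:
t(T) = √T*(-123 + T)/(-66 + T) (t(T) = ((-123 + T)/(-66 + T))*√T = √T*(-123 + T)/(-66 + T))
O(X, p) = -500 (O(X, p) = 4*(-125) = -500)
O(-223, 90)/((39641/29426)) + t(-159)/(-29754) = -500/(39641/29426) + (√(-159)*(-123 - 159)/(-66 - 159))/(-29754) = -500/(39641*(1/29426)) + ((I*√159)*(-282)/(-225))*(-1/29754) = -500/39641/29426 + ((I*√159)*(-1/225)*(-282))*(-1/29754) = -500*29426/39641 + (94*I*√159/75)*(-1/29754) = -14713000/39641 - 47*I*√159/1115775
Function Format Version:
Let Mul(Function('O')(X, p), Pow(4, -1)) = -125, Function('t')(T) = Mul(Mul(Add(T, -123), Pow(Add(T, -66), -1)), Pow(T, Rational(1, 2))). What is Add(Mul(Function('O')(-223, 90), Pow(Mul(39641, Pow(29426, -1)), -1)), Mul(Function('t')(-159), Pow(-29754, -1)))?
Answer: Add(Rational(-14713000, 39641), Mul(Rational(-47, 1115775), I, Pow(159, Rational(1, 2)))) ≈ Add(-371.16, Mul(-0.00053115, I))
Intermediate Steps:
Function('t')(T) = Mul(Pow(T, Rational(1, 2)), Pow(Add(-66, T), -1), Add(-123, T)) (Function('t')(T) = Mul(Mul(Add(-123, T), Pow(Add(-66, T), -1)), Pow(T, Rational(1, 2))) = Mul(Mul(Pow(Add(-66, T), -1), Add(-123, T)), Pow(T, Rational(1, 2))) = Mul(Pow(T, Rational(1, 2)), Pow(Add(-66, T), -1), Add(-123, T)))
Function('O')(X, p) = -500 (Function('O')(X, p) = Mul(4, -125) = -500)
Add(Mul(Function('O')(-223, 90), Pow(Mul(39641, Pow(29426, -1)), -1)), Mul(Function('t')(-159), Pow(-29754, -1))) = Add(Mul(-500, Pow(Mul(39641, Pow(29426, -1)), -1)), Mul(Mul(Pow(-159, Rational(1, 2)), Pow(Add(-66, -159), -1), Add(-123, -159)), Pow(-29754, -1))) = Add(Mul(-500, Pow(Mul(39641, Rational(1, 29426)), -1)), Mul(Mul(Mul(I, Pow(159, Rational(1, 2))), Pow(-225, -1), -282), Rational(-1, 29754))) = Add(Mul(-500, Pow(Rational(39641, 29426), -1)), Mul(Mul(Mul(I, Pow(159, Rational(1, 2))), Rational(-1, 225), -282), Rational(-1, 29754))) = Add(Mul(-500, Rational(29426, 39641)), Mul(Mul(Rational(94, 75), I, Pow(159, Rational(1, 2))), Rational(-1, 29754))) = Add(Rational(-14713000, 39641), Mul(Rational(-47, 1115775), I, Pow(159, Rational(1, 2))))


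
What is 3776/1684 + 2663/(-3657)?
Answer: 2331085/1539597 ≈ 1.5141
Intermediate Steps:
3776/1684 + 2663/(-3657) = 3776*(1/1684) + 2663*(-1/3657) = 944/421 - 2663/3657 = 2331085/1539597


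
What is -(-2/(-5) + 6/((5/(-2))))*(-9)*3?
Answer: -54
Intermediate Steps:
-(-2/(-5) + 6/((5/(-2))))*(-9)*3 = -(-2*(-⅕) + 6/((5*(-½))))*(-9)*3 = -(⅖ + 6/(-5/2))*(-9)*3 = -(⅖ + 6*(-⅖))*(-9)*3 = -(⅖ - 12/5)*(-9)*3 = -(-2*(-9))*3 = -18*3 = -1*54 = -54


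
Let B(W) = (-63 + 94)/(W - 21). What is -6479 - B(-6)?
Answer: -174902/27 ≈ -6477.9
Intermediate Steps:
B(W) = 31/(-21 + W)
-6479 - B(-6) = -6479 - 31/(-21 - 6) = -6479 - 31/(-27) = -6479 - 31*(-1)/27 = -6479 - 1*(-31/27) = -6479 + 31/27 = -174902/27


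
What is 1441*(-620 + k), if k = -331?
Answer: -1370391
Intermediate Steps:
1441*(-620 + k) = 1441*(-620 - 331) = 1441*(-951) = -1370391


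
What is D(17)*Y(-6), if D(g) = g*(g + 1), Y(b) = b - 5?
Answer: -3366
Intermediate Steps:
Y(b) = -5 + b
D(g) = g*(1 + g)
D(17)*Y(-6) = (17*(1 + 17))*(-5 - 6) = (17*18)*(-11) = 306*(-11) = -3366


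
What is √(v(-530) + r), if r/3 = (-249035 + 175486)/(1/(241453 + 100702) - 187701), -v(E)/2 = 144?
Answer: I*√1183028380961293420864818/64222835654 ≈ 16.936*I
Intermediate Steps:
v(E) = -288 (v(E) = -2*144 = -288)
r = 75495474285/64222835654 (r = 3*((-249035 + 175486)/(1/(241453 + 100702) - 187701)) = 3*(-73549/(1/342155 - 187701)) = 3*(-73549/(-64222835654/342155)) = 3*(-73549*(-342155/64222835654)) = 3*(25165158095/64222835654) = 75495474285/64222835654 ≈ 1.1755)
√(v(-530) + r) = √(-288 + 75495474285/64222835654) = √(-18420681194067/64222835654) = I*√1183028380961293420864818/64222835654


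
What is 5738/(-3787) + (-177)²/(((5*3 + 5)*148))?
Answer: 101658443/11209520 ≈ 9.0689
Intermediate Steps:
5738/(-3787) + (-177)²/(((5*3 + 5)*148)) = 5738*(-1/3787) + 31329/(((15 + 5)*148)) = -5738/3787 + 31329/((20*148)) = -5738/3787 + 31329/2960 = 101658443/11209520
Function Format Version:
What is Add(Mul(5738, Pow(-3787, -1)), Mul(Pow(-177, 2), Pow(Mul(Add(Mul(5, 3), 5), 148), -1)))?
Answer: Rational(101658443, 11209520) ≈ 9.0689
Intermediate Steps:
Add(Mul(5738, Pow(-3787, -1)), Mul(Pow(-177, 2), Pow(Mul(Add(Mul(5, 3), 5), 148), -1))) = Add(Mul(5738, Rational(-1, 3787)), Mul(31329, Pow(Mul(Add(15, 5), 148), -1))) = Add(Rational(-5738, 3787), Mul(31329, Pow(Mul(20, 148), -1))) = Add(Rational(-5738, 3787), Mul(31329, Pow(2960, -1))) = Add(Rational(-5738, 3787), Mul(31329, Rational(1, 2960))) = Add(Rational(-5738, 3787), Rational(31329, 2960)) = Rational(101658443, 11209520)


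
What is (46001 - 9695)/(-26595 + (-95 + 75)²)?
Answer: -36306/26195 ≈ -1.3860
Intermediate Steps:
(46001 - 9695)/(-26595 + (-95 + 75)²) = 36306/(-26595 + (-20)²) = 36306/(-26595 + 400) = 36306/(-26195) = 36306*(-1/26195) = -36306/26195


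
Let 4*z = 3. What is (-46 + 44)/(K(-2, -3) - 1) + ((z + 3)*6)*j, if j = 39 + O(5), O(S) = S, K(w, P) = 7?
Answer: 2969/3 ≈ 989.67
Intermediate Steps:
z = ¾ (z = (¼)*3 = ¾ ≈ 0.75000)
j = 44 (j = 39 + 5 = 44)
(-46 + 44)/(K(-2, -3) - 1) + ((z + 3)*6)*j = (-46 + 44)/(7 - 1) + ((¾ + 3)*6)*44 = -2/6 + ((15/4)*6)*44 = -2*⅙ + (45/2)*44 = -⅓ + 990 = 2969/3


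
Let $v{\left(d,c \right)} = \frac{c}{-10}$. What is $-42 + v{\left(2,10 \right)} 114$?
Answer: $-156$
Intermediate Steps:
$v{\left(d,c \right)} = - \frac{c}{10}$ ($v{\left(d,c \right)} = c \left(- \frac{1}{10}\right) = - \frac{c}{10}$)
$-42 + v{\left(2,10 \right)} 114 = -42 + \left(- \frac{1}{10}\right) 10 \cdot 114 = -42 - 114 = -156$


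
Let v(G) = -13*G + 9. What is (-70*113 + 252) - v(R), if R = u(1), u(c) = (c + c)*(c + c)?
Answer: -7615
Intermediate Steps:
u(c) = 4*c² (u(c) = (2*c)*(2*c) = 4*c²)
R = 4 (R = 4*1² = 4*1 = 4)
v(G) = 9 - 13*G
(-70*113 + 252) - v(R) = (-70*113 + 252) - (9 - 13*4) = (-7910 + 252) - (9 - 52) = -7658 - 1*(-43) = -7658 + 43 = -7615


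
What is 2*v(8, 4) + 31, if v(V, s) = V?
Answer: 47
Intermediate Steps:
2*v(8, 4) + 31 = 2*8 + 31 = 16 + 31 = 47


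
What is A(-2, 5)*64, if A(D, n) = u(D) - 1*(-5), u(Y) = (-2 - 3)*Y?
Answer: 960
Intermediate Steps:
u(Y) = -5*Y
A(D, n) = 5 - 5*D (A(D, n) = -5*D - 1*(-5) = -5*D + 5 = 5 - 5*D)
A(-2, 5)*64 = (5 - 5*(-2))*64 = (5 + 10)*64 = 15*64 = 960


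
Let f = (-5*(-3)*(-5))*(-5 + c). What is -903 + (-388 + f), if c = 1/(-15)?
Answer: -911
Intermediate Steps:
c = -1/15 ≈ -0.066667
f = 380 (f = (-5*(-3)*(-5))*(-5 - 1/15) = (15*(-5))*(-76/15) = -75*(-76/15) = 380)
-903 + (-388 + f) = -903 + (-388 + 380) = -903 - 8 = -911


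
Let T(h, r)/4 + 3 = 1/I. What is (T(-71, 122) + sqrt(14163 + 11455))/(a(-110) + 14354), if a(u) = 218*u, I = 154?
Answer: 461/370601 - sqrt(25618)/9626 ≈ -0.015384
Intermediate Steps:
T(h, r) = -922/77 (T(h, r) = -12 + 4/154 = -12 + 4*(1/154) = -12 + 2/77 = -922/77)
(T(-71, 122) + sqrt(14163 + 11455))/(a(-110) + 14354) = (-922/77 + sqrt(14163 + 11455))/(218*(-110) + 14354) = (-922/77 + sqrt(25618))/(-23980 + 14354) = (-922/77 + sqrt(25618))/(-9626) = (-922/77 + sqrt(25618))*(-1/9626) = 461/370601 - sqrt(25618)/9626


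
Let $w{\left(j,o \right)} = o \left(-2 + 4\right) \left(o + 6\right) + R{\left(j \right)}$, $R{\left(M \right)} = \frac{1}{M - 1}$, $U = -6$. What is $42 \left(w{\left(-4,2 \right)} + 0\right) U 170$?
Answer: $-1362312$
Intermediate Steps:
$R{\left(M \right)} = \frac{1}{-1 + M}$
$w{\left(j,o \right)} = \frac{1}{-1 + j} + o \left(12 + 2 o\right)$ ($w{\left(j,o \right)} = o \left(-2 + 4\right) \left(o + 6\right) + \frac{1}{-1 + j} = o 2 \left(6 + o\right) + \frac{1}{-1 + j} = o \left(12 + 2 o\right) + \frac{1}{-1 + j} = \frac{1}{-1 + j} + o \left(12 + 2 o\right)$)
$42 \left(w{\left(-4,2 \right)} + 0\right) U 170 = 42 \left(\frac{1 + 2 \cdot 2 \left(-1 - 4\right) \left(6 + 2\right)}{-1 - 4} + 0\right) \left(-6\right) 170 = 42 \left(\frac{1 + 2 \cdot 2 \left(-5\right) 8}{-5} + 0\right) \left(-6\right) 170 = 42 \left(- \frac{1 - 160}{5} + 0\right) \left(-6\right) 170 = 42 \left(\left(- \frac{1}{5}\right) \left(-159\right) + 0\right) \left(-6\right) 170 = 42 \left(\frac{159}{5} + 0\right) \left(-6\right) 170 = 42 \cdot \frac{159}{5} \left(-6\right) 170 = 42 \left(- \frac{954}{5}\right) 170 = \left(- \frac{40068}{5}\right) 170 = -1362312$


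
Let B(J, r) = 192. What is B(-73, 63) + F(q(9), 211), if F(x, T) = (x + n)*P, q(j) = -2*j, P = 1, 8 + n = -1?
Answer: 165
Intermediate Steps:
n = -9 (n = -8 - 1 = -9)
F(x, T) = -9 + x (F(x, T) = (x - 9)*1 = (-9 + x)*1 = -9 + x)
B(-73, 63) + F(q(9), 211) = 192 + (-9 - 2*9) = 192 + (-9 - 18) = 192 - 27 = 165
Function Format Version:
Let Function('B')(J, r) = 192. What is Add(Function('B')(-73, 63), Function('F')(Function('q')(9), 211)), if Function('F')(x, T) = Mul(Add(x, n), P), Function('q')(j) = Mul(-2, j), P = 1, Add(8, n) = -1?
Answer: 165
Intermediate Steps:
n = -9 (n = Add(-8, -1) = -9)
Function('F')(x, T) = Add(-9, x) (Function('F')(x, T) = Mul(Add(x, -9), 1) = Mul(Add(-9, x), 1) = Add(-9, x))
Add(Function('B')(-73, 63), Function('F')(Function('q')(9), 211)) = Add(192, Add(-9, Mul(-2, 9))) = Add(192, Add(-9, -18)) = Add(192, -27) = 165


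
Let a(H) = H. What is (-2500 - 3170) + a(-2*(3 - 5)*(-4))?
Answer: -5686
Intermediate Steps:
(-2500 - 3170) + a(-2*(3 - 5)*(-4)) = (-2500 - 3170) - 2*(3 - 5)*(-4) = -5670 - 2*(-2)*(-4) = -5670 + 4*(-4) = -5670 - 16 = -5686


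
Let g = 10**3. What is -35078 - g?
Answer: -36078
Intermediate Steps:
g = 1000
-35078 - g = -35078 - 1*1000 = -35078 - 1000 = -36078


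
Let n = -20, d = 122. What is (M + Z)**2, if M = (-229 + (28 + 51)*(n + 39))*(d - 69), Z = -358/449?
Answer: 916238150369476/201601 ≈ 4.5448e+9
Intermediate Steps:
Z = -358/449 (Z = -358*1/449 = -358/449 ≈ -0.79733)
M = 67416 (M = (-229 + (28 + 51)*(-20 + 39))*(122 - 69) = (-229 + 79*19)*53 = (-229 + 1501)*53 = 1272*53 = 67416)
(M + Z)**2 = (67416 - 358/449)**2 = (30269426/449)**2 = 916238150369476/201601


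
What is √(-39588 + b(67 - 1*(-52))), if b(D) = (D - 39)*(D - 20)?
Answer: 2*I*√7917 ≈ 177.96*I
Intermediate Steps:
b(D) = (-39 + D)*(-20 + D)
√(-39588 + b(67 - 1*(-52))) = √(-39588 + (780 + (67 - 1*(-52))² - 59*(67 - 1*(-52)))) = √(-39588 + (780 + (67 + 52)² - 59*(67 + 52))) = √(-39588 + (780 + 119² - 59*119)) = √(-39588 + (780 + 14161 - 7021)) = √(-39588 + 7920) = √(-31668) = 2*I*√7917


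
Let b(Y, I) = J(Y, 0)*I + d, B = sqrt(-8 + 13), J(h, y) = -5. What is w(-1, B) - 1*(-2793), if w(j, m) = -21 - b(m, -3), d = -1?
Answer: 2758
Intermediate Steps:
B = sqrt(5) ≈ 2.2361
b(Y, I) = -1 - 5*I (b(Y, I) = -5*I - 1 = -1 - 5*I)
w(j, m) = -35 (w(j, m) = -21 - (-1 - 5*(-3)) = -21 - (-1 + 15) = -21 - 1*14 = -21 - 14 = -35)
w(-1, B) - 1*(-2793) = -35 - 1*(-2793) = -35 + 2793 = 2758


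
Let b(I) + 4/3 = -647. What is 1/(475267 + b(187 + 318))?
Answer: 3/1423856 ≈ 2.1070e-6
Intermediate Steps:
b(I) = -1945/3 (b(I) = -4/3 - 647 = -1945/3)
1/(475267 + b(187 + 318)) = 1/(475267 - 1945/3) = 1/(1423856/3) = 3/1423856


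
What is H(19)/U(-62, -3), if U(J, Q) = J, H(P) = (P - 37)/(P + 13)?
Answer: 9/992 ≈ 0.0090726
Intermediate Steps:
H(P) = (-37 + P)/(13 + P)
H(19)/U(-62, -3) = ((-37 + 19)/(13 + 19))/(-62) = (-18/32)*(-1/62) = ((1/32)*(-18))*(-1/62) = -9/16*(-1/62) = 9/992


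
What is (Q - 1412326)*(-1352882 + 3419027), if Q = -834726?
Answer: -4642735254540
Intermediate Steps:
(Q - 1412326)*(-1352882 + 3419027) = (-834726 - 1412326)*(-1352882 + 3419027) = -2247052*2066145 = -4642735254540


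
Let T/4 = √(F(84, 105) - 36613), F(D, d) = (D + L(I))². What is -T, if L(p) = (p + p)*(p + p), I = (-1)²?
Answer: -4*I*√28869 ≈ -679.63*I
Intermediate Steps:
I = 1
L(p) = 4*p² (L(p) = (2*p)*(2*p) = 4*p²)
F(D, d) = (4 + D)² (F(D, d) = (D + 4*1²)² = (D + 4*1)² = (D + 4)² = (4 + D)²)
T = 4*I*√28869 (T = 4*√((4 + 84)² - 36613) = 4*√(88² - 36613) = 4*√(7744 - 36613) = 4*√(-28869) = 4*(I*√28869) = 4*I*√28869 ≈ 679.63*I)
-T = -4*I*√28869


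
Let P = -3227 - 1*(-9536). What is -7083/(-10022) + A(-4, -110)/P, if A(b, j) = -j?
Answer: 45789067/63228798 ≈ 0.72418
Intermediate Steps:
P = 6309 (P = -3227 + 9536 = 6309)
-7083/(-10022) + A(-4, -110)/P = -7083/(-10022) - 1*(-110)/6309 = -7083*(-1/10022) + 110*(1/6309) = 7083/10022 + 110/6309 = 45789067/63228798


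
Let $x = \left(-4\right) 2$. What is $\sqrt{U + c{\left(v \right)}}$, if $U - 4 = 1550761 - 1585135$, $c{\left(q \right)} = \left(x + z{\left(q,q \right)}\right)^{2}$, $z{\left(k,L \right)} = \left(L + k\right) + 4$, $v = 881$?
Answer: $29 \sqrt{3634} \approx 1748.2$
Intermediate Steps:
$x = -8$
$z{\left(k,L \right)} = 4 + L + k$
$c{\left(q \right)} = \left(-4 + 2 q\right)^{2}$ ($c{\left(q \right)} = \left(-8 + \left(4 + q + q\right)\right)^{2} = \left(-8 + \left(4 + 2 q\right)\right)^{2} = \left(-4 + 2 q\right)^{2}$)
$U = -34370$ ($U = 4 + \left(1550761 - 1585135\right) = 4 - 34374 = -34370$)
$\sqrt{U + c{\left(v \right)}} = \sqrt{-34370 + 4 \left(-2 + 881\right)^{2}} = \sqrt{-34370 + 4 \cdot 879^{2}} = \sqrt{-34370 + 4 \cdot 772641} = \sqrt{-34370 + 3090564} = \sqrt{3056194} = 29 \sqrt{3634}$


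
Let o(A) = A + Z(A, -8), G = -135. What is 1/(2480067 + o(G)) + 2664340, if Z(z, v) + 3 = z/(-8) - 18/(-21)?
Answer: 370015591473836/138877017 ≈ 2.6643e+6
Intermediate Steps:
Z(z, v) = -15/7 - z/8 (Z(z, v) = -3 + (z/(-8) - 18/(-21)) = -3 + (z*(-⅛) - 18*(-1/21)) = -3 + (-z/8 + 6/7) = -3 + (6/7 - z/8) = -15/7 - z/8)
o(A) = -15/7 + 7*A/8 (o(A) = A + (-15/7 - A/8) = -15/7 + 7*A/8)
1/(2480067 + o(G)) + 2664340 = 1/(2480067 + (-15/7 + (7/8)*(-135))) + 2664340 = 1/(2480067 + (-15/7 - 945/8)) + 2664340 = 1/(2480067 - 6735/56) + 2664340 = 1/(138877017/56) + 2664340 = 56/138877017 + 2664340 = 370015591473836/138877017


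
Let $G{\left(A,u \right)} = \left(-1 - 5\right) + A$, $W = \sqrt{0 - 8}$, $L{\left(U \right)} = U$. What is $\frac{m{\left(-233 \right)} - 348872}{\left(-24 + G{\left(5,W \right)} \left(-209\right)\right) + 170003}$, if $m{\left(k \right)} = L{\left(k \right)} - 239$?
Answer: $- \frac{87336}{42547} \approx -2.0527$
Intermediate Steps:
$W = 2 i \sqrt{2}$ ($W = \sqrt{-8} = 2 i \sqrt{2} \approx 2.8284 i$)
$G{\left(A,u \right)} = -6 + A$
$m{\left(k \right)} = -239 + k$ ($m{\left(k \right)} = k - 239 = -239 + k$)
$\frac{m{\left(-233 \right)} - 348872}{\left(-24 + G{\left(5,W \right)} \left(-209\right)\right) + 170003} = \frac{\left(-239 - 233\right) - 348872}{\left(-24 + \left(-6 + 5\right) \left(-209\right)\right) + 170003} = \frac{-472 - 348872}{\left(-24 - -209\right) + 170003} = - \frac{349344}{\left(-24 + 209\right) + 170003} = - \frac{349344}{185 + 170003} = - \frac{349344}{170188} = \left(-349344\right) \frac{1}{170188} = - \frac{87336}{42547}$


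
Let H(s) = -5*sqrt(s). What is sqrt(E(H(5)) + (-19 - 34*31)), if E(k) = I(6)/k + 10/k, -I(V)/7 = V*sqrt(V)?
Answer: sqrt(-26825 - 10*sqrt(5) + 42*sqrt(30))/5 ≈ 32.63*I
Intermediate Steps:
I(V) = -7*V**(3/2) (I(V) = -7*V*sqrt(V) = -7*V**(3/2))
E(k) = 10/k - 42*sqrt(6)/k (E(k) = (-42*sqrt(6))/k + 10/k = -42*sqrt(6)/k + 10/k = 10/k - 42*sqrt(6)/k)
sqrt(E(H(5)) + (-19 - 34*31)) = sqrt(2*(5 - 21*sqrt(6))/((-5*sqrt(5))) + (-19 - 34*31)) = sqrt(2*(-sqrt(5)/25)*(5 - 21*sqrt(6)) + (-19 - 1054)) = sqrt(-2*sqrt(5)*(5 - 21*sqrt(6))/25 - 1073) = sqrt(-1073 - 2*sqrt(5)*(5 - 21*sqrt(6))/25)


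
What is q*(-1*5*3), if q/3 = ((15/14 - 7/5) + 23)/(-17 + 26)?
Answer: -1587/14 ≈ -113.36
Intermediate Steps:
q = 529/70 (q = 3*(((15/14 - 7/5) + 23)/(-17 + 26)) = 3*(((15*(1/14) - 7*1/5) + 23)/9) = 3*(((15/14 - 7/5) + 23)*(1/9)) = 3*((-23/70 + 23)*(1/9)) = 3*((1587/70)*(1/9)) = 3*(529/210) = 529/70 ≈ 7.5571)
q*(-1*5*3) = 529*(-1*5*3)/70 = 529*(-5*3)/70 = (529/70)*(-15) = -1587/14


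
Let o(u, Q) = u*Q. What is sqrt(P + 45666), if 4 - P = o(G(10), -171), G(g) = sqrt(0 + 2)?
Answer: sqrt(45670 + 171*sqrt(2)) ≈ 214.27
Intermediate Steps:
G(g) = sqrt(2)
o(u, Q) = Q*u
P = 4 + 171*sqrt(2) (P = 4 - (-171)*sqrt(2) = 4 + 171*sqrt(2) ≈ 245.83)
sqrt(P + 45666) = sqrt((4 + 171*sqrt(2)) + 45666) = sqrt(45670 + 171*sqrt(2))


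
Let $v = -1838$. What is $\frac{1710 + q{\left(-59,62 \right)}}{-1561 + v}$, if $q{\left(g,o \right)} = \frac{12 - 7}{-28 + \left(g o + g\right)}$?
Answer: $- \frac{1280789}{2545851} \approx -0.50309$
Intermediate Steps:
$q{\left(g,o \right)} = \frac{5}{-28 + g + g o}$ ($q{\left(g,o \right)} = \frac{5}{-28 + \left(g + g o\right)} = \frac{5}{-28 + g + g o}$)
$\frac{1710 + q{\left(-59,62 \right)}}{-1561 + v} = \frac{1710 + \frac{5}{-28 - 59 - 3658}}{-1561 - 1838} = \frac{1710 + \frac{5}{-28 - 59 - 3658}}{-3399} = \left(1710 + \frac{5}{-3745}\right) \left(- \frac{1}{3399}\right) = \left(1710 + 5 \left(- \frac{1}{3745}\right)\right) \left(- \frac{1}{3399}\right) = \left(1710 - \frac{1}{749}\right) \left(- \frac{1}{3399}\right) = \frac{1280789}{749} \left(- \frac{1}{3399}\right) = - \frac{1280789}{2545851}$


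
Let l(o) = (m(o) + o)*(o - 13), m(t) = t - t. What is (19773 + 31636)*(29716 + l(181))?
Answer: 3090914716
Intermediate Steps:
m(t) = 0
l(o) = o*(-13 + o) (l(o) = (0 + o)*(o - 13) = o*(-13 + o))
(19773 + 31636)*(29716 + l(181)) = (19773 + 31636)*(29716 + 181*(-13 + 181)) = 51409*(29716 + 181*168) = 51409*(29716 + 30408) = 51409*60124 = 3090914716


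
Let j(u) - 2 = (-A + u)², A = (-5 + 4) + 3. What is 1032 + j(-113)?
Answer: 14259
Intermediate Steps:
A = 2 (A = -1 + 3 = 2)
j(u) = 2 + (-2 + u)² (j(u) = 2 + (-1*2 + u)² = 2 + (-2 + u)²)
1032 + j(-113) = 1032 + (2 + (-2 - 113)²) = 1032 + (2 + (-115)²) = 1032 + (2 + 13225) = 1032 + 13227 = 14259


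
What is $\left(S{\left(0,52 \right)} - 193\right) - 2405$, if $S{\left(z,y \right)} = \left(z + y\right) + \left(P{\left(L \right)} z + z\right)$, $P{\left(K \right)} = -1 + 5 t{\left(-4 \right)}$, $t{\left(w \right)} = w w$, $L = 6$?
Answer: $-2546$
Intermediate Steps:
$t{\left(w \right)} = w^{2}$
$P{\left(K \right)} = 79$ ($P{\left(K \right)} = -1 + 5 \left(-4\right)^{2} = -1 + 5 \cdot 16 = -1 + 80 = 79$)
$S{\left(z,y \right)} = y + 81 z$ ($S{\left(z,y \right)} = \left(z + y\right) + \left(79 z + z\right) = \left(y + z\right) + 80 z = y + 81 z$)
$\left(S{\left(0,52 \right)} - 193\right) - 2405 = \left(\left(52 + 81 \cdot 0\right) - 193\right) - 2405 = \left(\left(52 + 0\right) - 193\right) - 2405 = \left(52 - 193\right) - 2405 = -141 - 2405 = -2546$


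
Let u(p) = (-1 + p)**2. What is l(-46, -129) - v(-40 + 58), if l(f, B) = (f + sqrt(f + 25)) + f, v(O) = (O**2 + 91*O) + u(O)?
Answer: -2343 + I*sqrt(21) ≈ -2343.0 + 4.5826*I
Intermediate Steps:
v(O) = O**2 + (-1 + O)**2 + 91*O (v(O) = (O**2 + 91*O) + (-1 + O)**2 = O**2 + (-1 + O)**2 + 91*O)
l(f, B) = sqrt(25 + f) + 2*f (l(f, B) = (f + sqrt(25 + f)) + f = sqrt(25 + f) + 2*f)
l(-46, -129) - v(-40 + 58) = (sqrt(25 - 46) + 2*(-46)) - (1 + 2*(-40 + 58)**2 + 89*(-40 + 58)) = (sqrt(-21) - 92) - (1 + 2*18**2 + 89*18) = (I*sqrt(21) - 92) - (1 + 2*324 + 1602) = (-92 + I*sqrt(21)) - (1 + 648 + 1602) = (-92 + I*sqrt(21)) - 1*2251 = (-92 + I*sqrt(21)) - 2251 = -2343 + I*sqrt(21)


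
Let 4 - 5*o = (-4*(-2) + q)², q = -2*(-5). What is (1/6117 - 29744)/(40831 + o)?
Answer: -181944047/249371739 ≈ -0.72961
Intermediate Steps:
q = 10
o = -64 (o = ⅘ - (-4*(-2) + 10)²/5 = ⅘ - (8 + 10)²/5 = ⅘ - ⅕*18² = ⅘ - ⅕*324 = ⅘ - 324/5 = -64)
(1/6117 - 29744)/(40831 + o) = (1/6117 - 29744)/(40831 - 64) = (1/6117 - 29744)/40767 = -181944047/6117*1/40767 = -181944047/249371739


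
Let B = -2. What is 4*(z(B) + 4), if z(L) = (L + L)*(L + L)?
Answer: 80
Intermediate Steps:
z(L) = 4*L**2 (z(L) = (2*L)*(2*L) = 4*L**2)
4*(z(B) + 4) = 4*(4*(-2)**2 + 4) = 4*(4*4 + 4) = 4*(16 + 4) = 4*20 = 80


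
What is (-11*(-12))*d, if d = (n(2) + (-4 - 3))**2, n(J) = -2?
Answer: 10692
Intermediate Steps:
d = 81 (d = (-2 + (-4 - 3))**2 = (-2 - 7)**2 = (-9)**2 = 81)
(-11*(-12))*d = -11*(-12)*81 = 132*81 = 10692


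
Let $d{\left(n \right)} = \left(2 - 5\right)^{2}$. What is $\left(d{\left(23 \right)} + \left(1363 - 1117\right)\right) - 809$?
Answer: $-554$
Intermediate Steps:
$d{\left(n \right)} = 9$ ($d{\left(n \right)} = \left(-3\right)^{2} = 9$)
$\left(d{\left(23 \right)} + \left(1363 - 1117\right)\right) - 809 = \left(9 + \left(1363 - 1117\right)\right) - 809 = \left(9 + 246\right) - 809 = 255 - 809 = -554$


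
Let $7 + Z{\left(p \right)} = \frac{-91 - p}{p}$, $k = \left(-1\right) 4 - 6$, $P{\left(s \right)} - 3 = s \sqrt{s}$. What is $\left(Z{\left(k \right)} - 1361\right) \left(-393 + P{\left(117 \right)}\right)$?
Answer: $530361 - \frac{4773249 \sqrt{13}}{10} \approx -1.1907 \cdot 10^{6}$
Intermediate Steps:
$P{\left(s \right)} = 3 + s^{\frac{3}{2}}$ ($P{\left(s \right)} = 3 + s \sqrt{s} = 3 + s^{\frac{3}{2}}$)
$k = -10$ ($k = -4 - 6 = -10$)
$Z{\left(p \right)} = -7 + \frac{-91 - p}{p}$
$\left(Z{\left(k \right)} - 1361\right) \left(-393 + P{\left(117 \right)}\right) = \left(\left(-8 - \frac{91}{-10}\right) - 1361\right) \left(-393 + \left(3 + 117^{\frac{3}{2}}\right)\right) = \left(\left(-8 - - \frac{91}{10}\right) - 1361\right) \left(-393 + \left(3 + 351 \sqrt{13}\right)\right) = \left(\left(-8 + \frac{91}{10}\right) - 1361\right) \left(-390 + 351 \sqrt{13}\right) = \left(\frac{11}{10} - 1361\right) \left(-390 + 351 \sqrt{13}\right) = - \frac{13599 \left(-390 + 351 \sqrt{13}\right)}{10} = 530361 - \frac{4773249 \sqrt{13}}{10}$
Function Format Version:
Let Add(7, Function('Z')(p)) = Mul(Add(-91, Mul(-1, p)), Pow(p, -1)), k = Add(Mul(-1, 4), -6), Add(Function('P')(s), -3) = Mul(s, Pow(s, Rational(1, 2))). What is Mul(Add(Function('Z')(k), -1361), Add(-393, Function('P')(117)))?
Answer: Add(530361, Mul(Rational(-4773249, 10), Pow(13, Rational(1, 2)))) ≈ -1.1907e+6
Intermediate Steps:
Function('P')(s) = Add(3, Pow(s, Rational(3, 2))) (Function('P')(s) = Add(3, Mul(s, Pow(s, Rational(1, 2)))) = Add(3, Pow(s, Rational(3, 2))))
k = -10 (k = Add(-4, -6) = -10)
Function('Z')(p) = Add(-7, Mul(Pow(p, -1), Add(-91, Mul(-1, p)))) (Function('Z')(p) = Add(-7, Mul(Add(-91, Mul(-1, p)), Pow(p, -1))) = Add(-7, Mul(Pow(p, -1), Add(-91, Mul(-1, p)))))
Mul(Add(Function('Z')(k), -1361), Add(-393, Function('P')(117))) = Mul(Add(Add(-8, Mul(-91, Pow(-10, -1))), -1361), Add(-393, Add(3, Pow(117, Rational(3, 2))))) = Mul(Add(Add(-8, Mul(-91, Rational(-1, 10))), -1361), Add(-393, Add(3, Mul(351, Pow(13, Rational(1, 2)))))) = Mul(Add(Add(-8, Rational(91, 10)), -1361), Add(-390, Mul(351, Pow(13, Rational(1, 2))))) = Mul(Add(Rational(11, 10), -1361), Add(-390, Mul(351, Pow(13, Rational(1, 2))))) = Mul(Rational(-13599, 10), Add(-390, Mul(351, Pow(13, Rational(1, 2))))) = Add(530361, Mul(Rational(-4773249, 10), Pow(13, Rational(1, 2))))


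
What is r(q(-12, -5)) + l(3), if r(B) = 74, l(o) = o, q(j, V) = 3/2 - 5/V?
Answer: 77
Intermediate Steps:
q(j, V) = 3/2 - 5/V (q(j, V) = 3*(1/2) - 5/V = 3/2 - 5/V)
r(q(-12, -5)) + l(3) = 74 + 3 = 77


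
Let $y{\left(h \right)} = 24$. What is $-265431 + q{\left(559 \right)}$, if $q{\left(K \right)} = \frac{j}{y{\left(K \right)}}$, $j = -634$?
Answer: $- \frac{3185489}{12} \approx -2.6546 \cdot 10^{5}$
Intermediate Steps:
$q{\left(K \right)} = - \frac{317}{12}$ ($q{\left(K \right)} = - \frac{634}{24} = \left(-634\right) \frac{1}{24} = - \frac{317}{12}$)
$-265431 + q{\left(559 \right)} = -265431 - \frac{317}{12} = - \frac{3185489}{12}$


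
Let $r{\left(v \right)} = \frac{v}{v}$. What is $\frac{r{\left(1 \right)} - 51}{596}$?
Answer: $- \frac{25}{298} \approx -0.083893$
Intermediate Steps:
$r{\left(v \right)} = 1$
$\frac{r{\left(1 \right)} - 51}{596} = \frac{1 - 51}{596} = \left(1 - 51\right) \frac{1}{596} = \left(-50\right) \frac{1}{596} = - \frac{25}{298}$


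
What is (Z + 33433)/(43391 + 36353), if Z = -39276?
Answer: -5843/79744 ≈ -0.073272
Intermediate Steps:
(Z + 33433)/(43391 + 36353) = (-39276 + 33433)/(43391 + 36353) = -5843/79744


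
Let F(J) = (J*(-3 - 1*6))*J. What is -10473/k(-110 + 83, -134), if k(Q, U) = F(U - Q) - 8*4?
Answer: 10473/103073 ≈ 0.10161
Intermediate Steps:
F(J) = -9*J**2 (F(J) = (J*(-3 - 6))*J = (J*(-9))*J = (-9*J)*J = -9*J**2)
k(Q, U) = -32 - 9*(U - Q)**2 (k(Q, U) = -9*(U - Q)**2 - 8*4 = -9*(U - Q)**2 - 32 = -32 - 9*(U - Q)**2)
-10473/k(-110 + 83, -134) = -10473/(-32 - 9*((-110 + 83) - 1*(-134))**2) = -10473/(-32 - 9*(-27 + 134)**2) = -10473/(-32 - 9*107**2) = -10473/(-32 - 9*11449) = -10473/(-32 - 103041) = -10473/(-103073) = -10473*(-1/103073) = 10473/103073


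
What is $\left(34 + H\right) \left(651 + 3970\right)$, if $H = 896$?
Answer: $4297530$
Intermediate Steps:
$\left(34 + H\right) \left(651 + 3970\right) = \left(34 + 896\right) \left(651 + 3970\right) = 930 \cdot 4621 = 4297530$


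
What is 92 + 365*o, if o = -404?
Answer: -147368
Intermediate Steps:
92 + 365*o = 92 + 365*(-404) = 92 - 147460 = -147368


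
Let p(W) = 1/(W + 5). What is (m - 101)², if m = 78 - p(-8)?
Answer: 4624/9 ≈ 513.78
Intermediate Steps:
p(W) = 1/(5 + W)
m = 235/3 (m = 78 - 1/(5 - 8) = 78 - 1/(-3) = 78 - 1*(-⅓) = 78 + ⅓ = 235/3 ≈ 78.333)
(m - 101)² = (235/3 - 101)² = (-68/3)² = 4624/9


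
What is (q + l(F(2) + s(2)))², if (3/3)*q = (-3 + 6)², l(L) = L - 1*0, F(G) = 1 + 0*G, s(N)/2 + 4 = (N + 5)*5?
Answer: 5184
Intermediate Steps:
s(N) = 42 + 10*N (s(N) = -8 + 2*((N + 5)*5) = -8 + 2*((5 + N)*5) = -8 + 2*(25 + 5*N) = -8 + (50 + 10*N) = 42 + 10*N)
F(G) = 1 (F(G) = 1 + 0 = 1)
l(L) = L (l(L) = L + 0 = L)
q = 9 (q = (-3 + 6)² = 3² = 9)
(q + l(F(2) + s(2)))² = (9 + (1 + (42 + 10*2)))² = (9 + (1 + (42 + 20)))² = (9 + (1 + 62))² = (9 + 63)² = 72² = 5184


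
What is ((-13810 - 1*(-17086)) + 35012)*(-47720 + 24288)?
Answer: -897164416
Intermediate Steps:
((-13810 - 1*(-17086)) + 35012)*(-47720 + 24288) = ((-13810 + 17086) + 35012)*(-23432) = (3276 + 35012)*(-23432) = 38288*(-23432) = -897164416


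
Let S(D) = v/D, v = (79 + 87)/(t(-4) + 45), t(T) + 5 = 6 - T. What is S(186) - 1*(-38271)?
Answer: 177960233/4650 ≈ 38271.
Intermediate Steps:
t(T) = 1 - T (t(T) = -5 + (6 - T) = 1 - T)
v = 83/25 (v = (79 + 87)/((1 - 1*(-4)) + 45) = 166/((1 + 4) + 45) = 166/(5 + 45) = 166/50 = 166*(1/50) = 83/25 ≈ 3.3200)
S(D) = 83/(25*D)
S(186) - 1*(-38271) = (83/25)/186 - 1*(-38271) = (83/25)*(1/186) + 38271 = 83/4650 + 38271 = 177960233/4650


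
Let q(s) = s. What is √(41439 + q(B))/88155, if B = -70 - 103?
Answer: √41266/88155 ≈ 0.0023044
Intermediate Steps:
B = -173
√(41439 + q(B))/88155 = √(41439 - 173)/88155 = √41266*(1/88155) = √41266/88155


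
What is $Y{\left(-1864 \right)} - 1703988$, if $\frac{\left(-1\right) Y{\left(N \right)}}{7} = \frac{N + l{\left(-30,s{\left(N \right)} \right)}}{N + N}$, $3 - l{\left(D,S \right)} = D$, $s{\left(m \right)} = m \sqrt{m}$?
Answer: $- \frac{6352480081}{3728} \approx -1.704 \cdot 10^{6}$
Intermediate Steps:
$s{\left(m \right)} = m^{\frac{3}{2}}$
$l{\left(D,S \right)} = 3 - D$
$Y{\left(N \right)} = - \frac{7 \left(33 + N\right)}{2 N}$ ($Y{\left(N \right)} = - 7 \frac{N + \left(3 - -30\right)}{N + N} = - 7 \frac{N + \left(3 + 30\right)}{2 N} = - 7 \left(N + 33\right) \frac{1}{2 N} = - 7 \left(33 + N\right) \frac{1}{2 N} = - 7 \frac{33 + N}{2 N} = - \frac{7 \left(33 + N\right)}{2 N}$)
$Y{\left(-1864 \right)} - 1703988 = \frac{7 \left(-33 - -1864\right)}{2 \left(-1864\right)} - 1703988 = \frac{7}{2} \left(- \frac{1}{1864}\right) \left(-33 + 1864\right) - 1703988 = \frac{7}{2} \left(- \frac{1}{1864}\right) 1831 - 1703988 = - \frac{12817}{3728} - 1703988 = - \frac{6352480081}{3728}$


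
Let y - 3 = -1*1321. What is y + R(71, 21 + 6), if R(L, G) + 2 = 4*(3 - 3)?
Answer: -1320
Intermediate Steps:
y = -1318 (y = 3 - 1*1321 = 3 - 1321 = -1318)
R(L, G) = -2 (R(L, G) = -2 + 4*(3 - 3) = -2 + 4*0 = -2 + 0 = -2)
y + R(71, 21 + 6) = -1318 - 2 = -1320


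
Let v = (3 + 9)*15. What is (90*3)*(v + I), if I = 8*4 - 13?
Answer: 53730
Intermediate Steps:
I = 19 (I = 32 - 13 = 19)
v = 180 (v = 12*15 = 180)
(90*3)*(v + I) = (90*3)*(180 + 19) = 270*199 = 53730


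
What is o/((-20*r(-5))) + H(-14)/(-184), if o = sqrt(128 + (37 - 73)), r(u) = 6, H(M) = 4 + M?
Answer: 5/92 - sqrt(23)/60 ≈ -0.025583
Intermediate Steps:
o = 2*sqrt(23) (o = sqrt(128 - 36) = sqrt(92) = 2*sqrt(23) ≈ 9.5917)
o/((-20*r(-5))) + H(-14)/(-184) = (2*sqrt(23))/((-20*6)) + (4 - 14)/(-184) = (2*sqrt(23))/(-120) - 10*(-1/184) = (2*sqrt(23))*(-1/120) + 5/92 = -sqrt(23)/60 + 5/92 = 5/92 - sqrt(23)/60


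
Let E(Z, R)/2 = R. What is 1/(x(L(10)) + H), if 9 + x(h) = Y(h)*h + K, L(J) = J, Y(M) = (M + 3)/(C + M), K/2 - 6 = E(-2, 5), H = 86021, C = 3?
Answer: 1/86054 ≈ 1.1621e-5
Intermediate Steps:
E(Z, R) = 2*R
K = 32 (K = 12 + 2*(2*5) = 12 + 2*10 = 12 + 20 = 32)
Y(M) = 1 (Y(M) = (M + 3)/(3 + M) = (3 + M)/(3 + M) = 1)
x(h) = 23 + h (x(h) = -9 + (1*h + 32) = -9 + (h + 32) = -9 + (32 + h) = 23 + h)
1/(x(L(10)) + H) = 1/((23 + 10) + 86021) = 1/(33 + 86021) = 1/86054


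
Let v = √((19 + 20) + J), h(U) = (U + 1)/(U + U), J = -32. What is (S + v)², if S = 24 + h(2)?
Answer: 9913/16 + 99*√7/2 ≈ 750.53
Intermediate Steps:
h(U) = (1 + U)/(2*U) (h(U) = (1 + U)/((2*U)) = (1 + U)*(1/(2*U)) = (1 + U)/(2*U))
S = 99/4 (S = 24 + (½)*(1 + 2)/2 = 24 + (½)*(½)*3 = 24 + ¾ = 99/4 ≈ 24.750)
v = √7 (v = √((19 + 20) - 32) = √(39 - 32) = √7 ≈ 2.6458)
(S + v)² = (99/4 + √7)²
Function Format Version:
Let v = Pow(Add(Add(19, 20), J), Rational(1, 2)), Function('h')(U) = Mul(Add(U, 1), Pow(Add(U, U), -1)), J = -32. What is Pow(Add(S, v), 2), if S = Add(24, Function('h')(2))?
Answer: Add(Rational(9913, 16), Mul(Rational(99, 2), Pow(7, Rational(1, 2)))) ≈ 750.53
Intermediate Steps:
Function('h')(U) = Mul(Rational(1, 2), Pow(U, -1), Add(1, U)) (Function('h')(U) = Mul(Add(1, U), Pow(Mul(2, U), -1)) = Mul(Add(1, U), Mul(Rational(1, 2), Pow(U, -1))) = Mul(Rational(1, 2), Pow(U, -1), Add(1, U)))
S = Rational(99, 4) (S = Add(24, Mul(Rational(1, 2), Pow(2, -1), Add(1, 2))) = Add(24, Mul(Rational(1, 2), Rational(1, 2), 3)) = Add(24, Rational(3, 4)) = Rational(99, 4) ≈ 24.750)
v = Pow(7, Rational(1, 2)) (v = Pow(Add(Add(19, 20), -32), Rational(1, 2)) = Pow(Add(39, -32), Rational(1, 2)) = Pow(7, Rational(1, 2)) ≈ 2.6458)
Pow(Add(S, v), 2) = Pow(Add(Rational(99, 4), Pow(7, Rational(1, 2))), 2)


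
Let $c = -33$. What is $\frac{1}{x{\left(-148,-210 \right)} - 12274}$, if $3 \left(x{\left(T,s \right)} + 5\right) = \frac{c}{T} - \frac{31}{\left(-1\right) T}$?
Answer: $- \frac{222}{2725937} \approx -8.144 \cdot 10^{-5}$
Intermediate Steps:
$x{\left(T,s \right)} = -5 - \frac{2}{3 T}$ ($x{\left(T,s \right)} = -5 + \frac{- \frac{33}{T} - \frac{31}{\left(-1\right) T}}{3} = -5 + \frac{- \frac{33}{T} - 31 \left(- \frac{1}{T}\right)}{3} = -5 + \frac{- \frac{33}{T} + \frac{31}{T}}{3} = -5 + \frac{\left(-2\right) \frac{1}{T}}{3} = -5 - \frac{2}{3 T}$)
$\frac{1}{x{\left(-148,-210 \right)} - 12274} = \frac{1}{\left(-5 - \frac{2}{3 \left(-148\right)}\right) - 12274} = \frac{1}{\left(-5 - - \frac{1}{222}\right) - 12274} = \frac{1}{\left(-5 + \frac{1}{222}\right) - 12274} = \frac{1}{- \frac{1109}{222} - 12274} = \frac{1}{- \frac{2725937}{222}} = - \frac{222}{2725937}$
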